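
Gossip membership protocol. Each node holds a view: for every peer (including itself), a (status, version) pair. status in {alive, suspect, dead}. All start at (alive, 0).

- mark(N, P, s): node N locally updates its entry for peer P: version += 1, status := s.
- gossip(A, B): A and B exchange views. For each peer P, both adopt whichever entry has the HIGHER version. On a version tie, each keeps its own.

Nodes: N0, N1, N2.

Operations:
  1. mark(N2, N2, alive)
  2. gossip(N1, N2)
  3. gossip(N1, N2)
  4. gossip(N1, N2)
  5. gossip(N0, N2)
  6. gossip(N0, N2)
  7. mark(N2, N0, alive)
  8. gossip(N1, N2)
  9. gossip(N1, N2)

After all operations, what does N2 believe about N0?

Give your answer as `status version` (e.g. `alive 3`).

Answer: alive 1

Derivation:
Op 1: N2 marks N2=alive -> (alive,v1)
Op 2: gossip N1<->N2 -> N1.N0=(alive,v0) N1.N1=(alive,v0) N1.N2=(alive,v1) | N2.N0=(alive,v0) N2.N1=(alive,v0) N2.N2=(alive,v1)
Op 3: gossip N1<->N2 -> N1.N0=(alive,v0) N1.N1=(alive,v0) N1.N2=(alive,v1) | N2.N0=(alive,v0) N2.N1=(alive,v0) N2.N2=(alive,v1)
Op 4: gossip N1<->N2 -> N1.N0=(alive,v0) N1.N1=(alive,v0) N1.N2=(alive,v1) | N2.N0=(alive,v0) N2.N1=(alive,v0) N2.N2=(alive,v1)
Op 5: gossip N0<->N2 -> N0.N0=(alive,v0) N0.N1=(alive,v0) N0.N2=(alive,v1) | N2.N0=(alive,v0) N2.N1=(alive,v0) N2.N2=(alive,v1)
Op 6: gossip N0<->N2 -> N0.N0=(alive,v0) N0.N1=(alive,v0) N0.N2=(alive,v1) | N2.N0=(alive,v0) N2.N1=(alive,v0) N2.N2=(alive,v1)
Op 7: N2 marks N0=alive -> (alive,v1)
Op 8: gossip N1<->N2 -> N1.N0=(alive,v1) N1.N1=(alive,v0) N1.N2=(alive,v1) | N2.N0=(alive,v1) N2.N1=(alive,v0) N2.N2=(alive,v1)
Op 9: gossip N1<->N2 -> N1.N0=(alive,v1) N1.N1=(alive,v0) N1.N2=(alive,v1) | N2.N0=(alive,v1) N2.N1=(alive,v0) N2.N2=(alive,v1)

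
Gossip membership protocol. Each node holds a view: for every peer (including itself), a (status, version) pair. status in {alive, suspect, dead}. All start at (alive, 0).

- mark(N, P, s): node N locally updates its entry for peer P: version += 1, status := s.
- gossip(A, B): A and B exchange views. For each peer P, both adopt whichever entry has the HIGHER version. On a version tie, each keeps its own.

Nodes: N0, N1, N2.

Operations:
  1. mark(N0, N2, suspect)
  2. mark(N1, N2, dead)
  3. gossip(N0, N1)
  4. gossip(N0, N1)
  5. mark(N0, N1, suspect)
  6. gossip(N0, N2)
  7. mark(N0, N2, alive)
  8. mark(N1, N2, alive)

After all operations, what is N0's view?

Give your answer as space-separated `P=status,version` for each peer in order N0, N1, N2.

Answer: N0=alive,0 N1=suspect,1 N2=alive,2

Derivation:
Op 1: N0 marks N2=suspect -> (suspect,v1)
Op 2: N1 marks N2=dead -> (dead,v1)
Op 3: gossip N0<->N1 -> N0.N0=(alive,v0) N0.N1=(alive,v0) N0.N2=(suspect,v1) | N1.N0=(alive,v0) N1.N1=(alive,v0) N1.N2=(dead,v1)
Op 4: gossip N0<->N1 -> N0.N0=(alive,v0) N0.N1=(alive,v0) N0.N2=(suspect,v1) | N1.N0=(alive,v0) N1.N1=(alive,v0) N1.N2=(dead,v1)
Op 5: N0 marks N1=suspect -> (suspect,v1)
Op 6: gossip N0<->N2 -> N0.N0=(alive,v0) N0.N1=(suspect,v1) N0.N2=(suspect,v1) | N2.N0=(alive,v0) N2.N1=(suspect,v1) N2.N2=(suspect,v1)
Op 7: N0 marks N2=alive -> (alive,v2)
Op 8: N1 marks N2=alive -> (alive,v2)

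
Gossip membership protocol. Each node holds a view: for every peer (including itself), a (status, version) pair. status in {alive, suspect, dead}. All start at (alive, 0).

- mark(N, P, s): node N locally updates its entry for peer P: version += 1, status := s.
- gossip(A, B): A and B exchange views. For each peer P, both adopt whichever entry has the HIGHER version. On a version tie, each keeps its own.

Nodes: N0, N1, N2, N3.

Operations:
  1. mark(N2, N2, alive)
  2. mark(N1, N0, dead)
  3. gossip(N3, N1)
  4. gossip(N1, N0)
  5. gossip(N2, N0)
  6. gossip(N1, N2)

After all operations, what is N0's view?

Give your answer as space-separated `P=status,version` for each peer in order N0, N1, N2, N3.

Op 1: N2 marks N2=alive -> (alive,v1)
Op 2: N1 marks N0=dead -> (dead,v1)
Op 3: gossip N3<->N1 -> N3.N0=(dead,v1) N3.N1=(alive,v0) N3.N2=(alive,v0) N3.N3=(alive,v0) | N1.N0=(dead,v1) N1.N1=(alive,v0) N1.N2=(alive,v0) N1.N3=(alive,v0)
Op 4: gossip N1<->N0 -> N1.N0=(dead,v1) N1.N1=(alive,v0) N1.N2=(alive,v0) N1.N3=(alive,v0) | N0.N0=(dead,v1) N0.N1=(alive,v0) N0.N2=(alive,v0) N0.N3=(alive,v0)
Op 5: gossip N2<->N0 -> N2.N0=(dead,v1) N2.N1=(alive,v0) N2.N2=(alive,v1) N2.N3=(alive,v0) | N0.N0=(dead,v1) N0.N1=(alive,v0) N0.N2=(alive,v1) N0.N3=(alive,v0)
Op 6: gossip N1<->N2 -> N1.N0=(dead,v1) N1.N1=(alive,v0) N1.N2=(alive,v1) N1.N3=(alive,v0) | N2.N0=(dead,v1) N2.N1=(alive,v0) N2.N2=(alive,v1) N2.N3=(alive,v0)

Answer: N0=dead,1 N1=alive,0 N2=alive,1 N3=alive,0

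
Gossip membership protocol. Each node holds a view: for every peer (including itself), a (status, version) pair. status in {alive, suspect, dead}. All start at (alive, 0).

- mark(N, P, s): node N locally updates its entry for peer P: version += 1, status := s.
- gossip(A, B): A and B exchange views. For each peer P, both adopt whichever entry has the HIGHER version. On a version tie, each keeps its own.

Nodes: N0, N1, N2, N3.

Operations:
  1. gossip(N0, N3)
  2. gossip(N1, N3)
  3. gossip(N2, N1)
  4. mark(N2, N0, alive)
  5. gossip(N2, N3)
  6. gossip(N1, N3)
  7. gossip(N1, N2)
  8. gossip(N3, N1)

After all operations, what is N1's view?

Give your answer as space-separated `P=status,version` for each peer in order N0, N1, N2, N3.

Op 1: gossip N0<->N3 -> N0.N0=(alive,v0) N0.N1=(alive,v0) N0.N2=(alive,v0) N0.N3=(alive,v0) | N3.N0=(alive,v0) N3.N1=(alive,v0) N3.N2=(alive,v0) N3.N3=(alive,v0)
Op 2: gossip N1<->N3 -> N1.N0=(alive,v0) N1.N1=(alive,v0) N1.N2=(alive,v0) N1.N3=(alive,v0) | N3.N0=(alive,v0) N3.N1=(alive,v0) N3.N2=(alive,v0) N3.N3=(alive,v0)
Op 3: gossip N2<->N1 -> N2.N0=(alive,v0) N2.N1=(alive,v0) N2.N2=(alive,v0) N2.N3=(alive,v0) | N1.N0=(alive,v0) N1.N1=(alive,v0) N1.N2=(alive,v0) N1.N3=(alive,v0)
Op 4: N2 marks N0=alive -> (alive,v1)
Op 5: gossip N2<->N3 -> N2.N0=(alive,v1) N2.N1=(alive,v0) N2.N2=(alive,v0) N2.N3=(alive,v0) | N3.N0=(alive,v1) N3.N1=(alive,v0) N3.N2=(alive,v0) N3.N3=(alive,v0)
Op 6: gossip N1<->N3 -> N1.N0=(alive,v1) N1.N1=(alive,v0) N1.N2=(alive,v0) N1.N3=(alive,v0) | N3.N0=(alive,v1) N3.N1=(alive,v0) N3.N2=(alive,v0) N3.N3=(alive,v0)
Op 7: gossip N1<->N2 -> N1.N0=(alive,v1) N1.N1=(alive,v0) N1.N2=(alive,v0) N1.N3=(alive,v0) | N2.N0=(alive,v1) N2.N1=(alive,v0) N2.N2=(alive,v0) N2.N3=(alive,v0)
Op 8: gossip N3<->N1 -> N3.N0=(alive,v1) N3.N1=(alive,v0) N3.N2=(alive,v0) N3.N3=(alive,v0) | N1.N0=(alive,v1) N1.N1=(alive,v0) N1.N2=(alive,v0) N1.N3=(alive,v0)

Answer: N0=alive,1 N1=alive,0 N2=alive,0 N3=alive,0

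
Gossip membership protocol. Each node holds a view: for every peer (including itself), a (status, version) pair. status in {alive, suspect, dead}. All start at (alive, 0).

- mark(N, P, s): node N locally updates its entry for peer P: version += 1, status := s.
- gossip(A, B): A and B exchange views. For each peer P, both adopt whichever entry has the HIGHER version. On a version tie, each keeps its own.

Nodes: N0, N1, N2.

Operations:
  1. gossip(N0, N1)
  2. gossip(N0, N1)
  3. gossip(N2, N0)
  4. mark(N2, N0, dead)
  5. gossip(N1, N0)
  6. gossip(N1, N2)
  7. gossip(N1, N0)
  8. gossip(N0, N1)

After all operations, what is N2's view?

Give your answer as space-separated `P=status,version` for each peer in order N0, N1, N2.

Answer: N0=dead,1 N1=alive,0 N2=alive,0

Derivation:
Op 1: gossip N0<->N1 -> N0.N0=(alive,v0) N0.N1=(alive,v0) N0.N2=(alive,v0) | N1.N0=(alive,v0) N1.N1=(alive,v0) N1.N2=(alive,v0)
Op 2: gossip N0<->N1 -> N0.N0=(alive,v0) N0.N1=(alive,v0) N0.N2=(alive,v0) | N1.N0=(alive,v0) N1.N1=(alive,v0) N1.N2=(alive,v0)
Op 3: gossip N2<->N0 -> N2.N0=(alive,v0) N2.N1=(alive,v0) N2.N2=(alive,v0) | N0.N0=(alive,v0) N0.N1=(alive,v0) N0.N2=(alive,v0)
Op 4: N2 marks N0=dead -> (dead,v1)
Op 5: gossip N1<->N0 -> N1.N0=(alive,v0) N1.N1=(alive,v0) N1.N2=(alive,v0) | N0.N0=(alive,v0) N0.N1=(alive,v0) N0.N2=(alive,v0)
Op 6: gossip N1<->N2 -> N1.N0=(dead,v1) N1.N1=(alive,v0) N1.N2=(alive,v0) | N2.N0=(dead,v1) N2.N1=(alive,v0) N2.N2=(alive,v0)
Op 7: gossip N1<->N0 -> N1.N0=(dead,v1) N1.N1=(alive,v0) N1.N2=(alive,v0) | N0.N0=(dead,v1) N0.N1=(alive,v0) N0.N2=(alive,v0)
Op 8: gossip N0<->N1 -> N0.N0=(dead,v1) N0.N1=(alive,v0) N0.N2=(alive,v0) | N1.N0=(dead,v1) N1.N1=(alive,v0) N1.N2=(alive,v0)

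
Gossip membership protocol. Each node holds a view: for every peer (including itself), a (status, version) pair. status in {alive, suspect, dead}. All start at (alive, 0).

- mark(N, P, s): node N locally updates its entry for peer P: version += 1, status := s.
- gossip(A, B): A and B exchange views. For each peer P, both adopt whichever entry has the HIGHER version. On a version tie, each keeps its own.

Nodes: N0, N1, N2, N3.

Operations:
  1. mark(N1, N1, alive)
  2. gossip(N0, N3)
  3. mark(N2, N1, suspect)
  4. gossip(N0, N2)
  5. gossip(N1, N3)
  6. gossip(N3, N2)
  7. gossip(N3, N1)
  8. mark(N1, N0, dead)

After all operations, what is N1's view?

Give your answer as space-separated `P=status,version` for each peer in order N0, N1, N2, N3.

Answer: N0=dead,1 N1=alive,1 N2=alive,0 N3=alive,0

Derivation:
Op 1: N1 marks N1=alive -> (alive,v1)
Op 2: gossip N0<->N3 -> N0.N0=(alive,v0) N0.N1=(alive,v0) N0.N2=(alive,v0) N0.N3=(alive,v0) | N3.N0=(alive,v0) N3.N1=(alive,v0) N3.N2=(alive,v0) N3.N3=(alive,v0)
Op 3: N2 marks N1=suspect -> (suspect,v1)
Op 4: gossip N0<->N2 -> N0.N0=(alive,v0) N0.N1=(suspect,v1) N0.N2=(alive,v0) N0.N3=(alive,v0) | N2.N0=(alive,v0) N2.N1=(suspect,v1) N2.N2=(alive,v0) N2.N3=(alive,v0)
Op 5: gossip N1<->N3 -> N1.N0=(alive,v0) N1.N1=(alive,v1) N1.N2=(alive,v0) N1.N3=(alive,v0) | N3.N0=(alive,v0) N3.N1=(alive,v1) N3.N2=(alive,v0) N3.N3=(alive,v0)
Op 6: gossip N3<->N2 -> N3.N0=(alive,v0) N3.N1=(alive,v1) N3.N2=(alive,v0) N3.N3=(alive,v0) | N2.N0=(alive,v0) N2.N1=(suspect,v1) N2.N2=(alive,v0) N2.N3=(alive,v0)
Op 7: gossip N3<->N1 -> N3.N0=(alive,v0) N3.N1=(alive,v1) N3.N2=(alive,v0) N3.N3=(alive,v0) | N1.N0=(alive,v0) N1.N1=(alive,v1) N1.N2=(alive,v0) N1.N3=(alive,v0)
Op 8: N1 marks N0=dead -> (dead,v1)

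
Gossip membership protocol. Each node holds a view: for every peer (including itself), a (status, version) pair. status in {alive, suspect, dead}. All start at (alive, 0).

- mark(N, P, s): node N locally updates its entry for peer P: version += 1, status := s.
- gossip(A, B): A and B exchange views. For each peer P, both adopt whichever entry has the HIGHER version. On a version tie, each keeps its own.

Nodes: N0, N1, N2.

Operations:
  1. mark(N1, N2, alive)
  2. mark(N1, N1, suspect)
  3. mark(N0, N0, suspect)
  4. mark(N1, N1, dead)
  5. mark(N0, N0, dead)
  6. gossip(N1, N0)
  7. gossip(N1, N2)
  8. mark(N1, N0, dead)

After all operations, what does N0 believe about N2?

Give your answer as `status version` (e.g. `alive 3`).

Answer: alive 1

Derivation:
Op 1: N1 marks N2=alive -> (alive,v1)
Op 2: N1 marks N1=suspect -> (suspect,v1)
Op 3: N0 marks N0=suspect -> (suspect,v1)
Op 4: N1 marks N1=dead -> (dead,v2)
Op 5: N0 marks N0=dead -> (dead,v2)
Op 6: gossip N1<->N0 -> N1.N0=(dead,v2) N1.N1=(dead,v2) N1.N2=(alive,v1) | N0.N0=(dead,v2) N0.N1=(dead,v2) N0.N2=(alive,v1)
Op 7: gossip N1<->N2 -> N1.N0=(dead,v2) N1.N1=(dead,v2) N1.N2=(alive,v1) | N2.N0=(dead,v2) N2.N1=(dead,v2) N2.N2=(alive,v1)
Op 8: N1 marks N0=dead -> (dead,v3)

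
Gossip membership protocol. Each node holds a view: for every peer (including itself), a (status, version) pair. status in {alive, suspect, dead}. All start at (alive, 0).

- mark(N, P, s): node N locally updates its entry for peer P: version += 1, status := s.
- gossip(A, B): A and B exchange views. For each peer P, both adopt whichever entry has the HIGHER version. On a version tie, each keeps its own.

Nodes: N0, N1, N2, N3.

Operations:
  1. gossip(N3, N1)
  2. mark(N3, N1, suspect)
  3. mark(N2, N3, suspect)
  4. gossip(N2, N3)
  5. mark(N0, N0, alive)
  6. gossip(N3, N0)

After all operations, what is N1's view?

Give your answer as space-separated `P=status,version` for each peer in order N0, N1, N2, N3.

Answer: N0=alive,0 N1=alive,0 N2=alive,0 N3=alive,0

Derivation:
Op 1: gossip N3<->N1 -> N3.N0=(alive,v0) N3.N1=(alive,v0) N3.N2=(alive,v0) N3.N3=(alive,v0) | N1.N0=(alive,v0) N1.N1=(alive,v0) N1.N2=(alive,v0) N1.N3=(alive,v0)
Op 2: N3 marks N1=suspect -> (suspect,v1)
Op 3: N2 marks N3=suspect -> (suspect,v1)
Op 4: gossip N2<->N3 -> N2.N0=(alive,v0) N2.N1=(suspect,v1) N2.N2=(alive,v0) N2.N3=(suspect,v1) | N3.N0=(alive,v0) N3.N1=(suspect,v1) N3.N2=(alive,v0) N3.N3=(suspect,v1)
Op 5: N0 marks N0=alive -> (alive,v1)
Op 6: gossip N3<->N0 -> N3.N0=(alive,v1) N3.N1=(suspect,v1) N3.N2=(alive,v0) N3.N3=(suspect,v1) | N0.N0=(alive,v1) N0.N1=(suspect,v1) N0.N2=(alive,v0) N0.N3=(suspect,v1)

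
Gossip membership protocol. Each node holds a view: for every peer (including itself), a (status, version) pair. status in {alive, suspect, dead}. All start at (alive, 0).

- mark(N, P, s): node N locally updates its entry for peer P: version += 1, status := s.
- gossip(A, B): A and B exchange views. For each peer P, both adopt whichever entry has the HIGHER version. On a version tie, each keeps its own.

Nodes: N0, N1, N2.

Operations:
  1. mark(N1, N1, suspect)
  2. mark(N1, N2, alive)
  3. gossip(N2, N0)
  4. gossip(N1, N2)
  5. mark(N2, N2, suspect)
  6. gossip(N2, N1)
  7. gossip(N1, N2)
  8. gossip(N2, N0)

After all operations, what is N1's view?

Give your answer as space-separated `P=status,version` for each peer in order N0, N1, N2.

Answer: N0=alive,0 N1=suspect,1 N2=suspect,2

Derivation:
Op 1: N1 marks N1=suspect -> (suspect,v1)
Op 2: N1 marks N2=alive -> (alive,v1)
Op 3: gossip N2<->N0 -> N2.N0=(alive,v0) N2.N1=(alive,v0) N2.N2=(alive,v0) | N0.N0=(alive,v0) N0.N1=(alive,v0) N0.N2=(alive,v0)
Op 4: gossip N1<->N2 -> N1.N0=(alive,v0) N1.N1=(suspect,v1) N1.N2=(alive,v1) | N2.N0=(alive,v0) N2.N1=(suspect,v1) N2.N2=(alive,v1)
Op 5: N2 marks N2=suspect -> (suspect,v2)
Op 6: gossip N2<->N1 -> N2.N0=(alive,v0) N2.N1=(suspect,v1) N2.N2=(suspect,v2) | N1.N0=(alive,v0) N1.N1=(suspect,v1) N1.N2=(suspect,v2)
Op 7: gossip N1<->N2 -> N1.N0=(alive,v0) N1.N1=(suspect,v1) N1.N2=(suspect,v2) | N2.N0=(alive,v0) N2.N1=(suspect,v1) N2.N2=(suspect,v2)
Op 8: gossip N2<->N0 -> N2.N0=(alive,v0) N2.N1=(suspect,v1) N2.N2=(suspect,v2) | N0.N0=(alive,v0) N0.N1=(suspect,v1) N0.N2=(suspect,v2)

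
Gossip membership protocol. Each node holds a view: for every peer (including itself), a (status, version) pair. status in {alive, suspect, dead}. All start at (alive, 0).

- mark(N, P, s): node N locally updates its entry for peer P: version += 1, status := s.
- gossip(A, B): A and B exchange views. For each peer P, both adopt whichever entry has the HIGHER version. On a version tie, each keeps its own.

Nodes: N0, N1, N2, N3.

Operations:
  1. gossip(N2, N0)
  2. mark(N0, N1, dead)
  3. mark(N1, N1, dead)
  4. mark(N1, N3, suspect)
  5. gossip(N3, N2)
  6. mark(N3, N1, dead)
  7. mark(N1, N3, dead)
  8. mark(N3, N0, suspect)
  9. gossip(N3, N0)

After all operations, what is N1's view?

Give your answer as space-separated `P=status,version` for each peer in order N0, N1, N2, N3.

Op 1: gossip N2<->N0 -> N2.N0=(alive,v0) N2.N1=(alive,v0) N2.N2=(alive,v0) N2.N3=(alive,v0) | N0.N0=(alive,v0) N0.N1=(alive,v0) N0.N2=(alive,v0) N0.N3=(alive,v0)
Op 2: N0 marks N1=dead -> (dead,v1)
Op 3: N1 marks N1=dead -> (dead,v1)
Op 4: N1 marks N3=suspect -> (suspect,v1)
Op 5: gossip N3<->N2 -> N3.N0=(alive,v0) N3.N1=(alive,v0) N3.N2=(alive,v0) N3.N3=(alive,v0) | N2.N0=(alive,v0) N2.N1=(alive,v0) N2.N2=(alive,v0) N2.N3=(alive,v0)
Op 6: N3 marks N1=dead -> (dead,v1)
Op 7: N1 marks N3=dead -> (dead,v2)
Op 8: N3 marks N0=suspect -> (suspect,v1)
Op 9: gossip N3<->N0 -> N3.N0=(suspect,v1) N3.N1=(dead,v1) N3.N2=(alive,v0) N3.N3=(alive,v0) | N0.N0=(suspect,v1) N0.N1=(dead,v1) N0.N2=(alive,v0) N0.N3=(alive,v0)

Answer: N0=alive,0 N1=dead,1 N2=alive,0 N3=dead,2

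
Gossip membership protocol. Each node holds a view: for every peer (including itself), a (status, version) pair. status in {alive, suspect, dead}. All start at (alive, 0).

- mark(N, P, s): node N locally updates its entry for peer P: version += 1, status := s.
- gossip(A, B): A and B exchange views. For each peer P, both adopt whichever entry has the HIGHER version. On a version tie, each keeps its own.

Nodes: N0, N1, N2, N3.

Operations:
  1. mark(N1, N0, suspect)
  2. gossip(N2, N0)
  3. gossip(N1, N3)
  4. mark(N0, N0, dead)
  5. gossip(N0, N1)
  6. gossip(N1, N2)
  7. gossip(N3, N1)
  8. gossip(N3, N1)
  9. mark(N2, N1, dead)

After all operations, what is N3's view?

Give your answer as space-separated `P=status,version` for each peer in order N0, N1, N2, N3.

Op 1: N1 marks N0=suspect -> (suspect,v1)
Op 2: gossip N2<->N0 -> N2.N0=(alive,v0) N2.N1=(alive,v0) N2.N2=(alive,v0) N2.N3=(alive,v0) | N0.N0=(alive,v0) N0.N1=(alive,v0) N0.N2=(alive,v0) N0.N3=(alive,v0)
Op 3: gossip N1<->N3 -> N1.N0=(suspect,v1) N1.N1=(alive,v0) N1.N2=(alive,v0) N1.N3=(alive,v0) | N3.N0=(suspect,v1) N3.N1=(alive,v0) N3.N2=(alive,v0) N3.N3=(alive,v0)
Op 4: N0 marks N0=dead -> (dead,v1)
Op 5: gossip N0<->N1 -> N0.N0=(dead,v1) N0.N1=(alive,v0) N0.N2=(alive,v0) N0.N3=(alive,v0) | N1.N0=(suspect,v1) N1.N1=(alive,v0) N1.N2=(alive,v0) N1.N3=(alive,v0)
Op 6: gossip N1<->N2 -> N1.N0=(suspect,v1) N1.N1=(alive,v0) N1.N2=(alive,v0) N1.N3=(alive,v0) | N2.N0=(suspect,v1) N2.N1=(alive,v0) N2.N2=(alive,v0) N2.N3=(alive,v0)
Op 7: gossip N3<->N1 -> N3.N0=(suspect,v1) N3.N1=(alive,v0) N3.N2=(alive,v0) N3.N3=(alive,v0) | N1.N0=(suspect,v1) N1.N1=(alive,v0) N1.N2=(alive,v0) N1.N3=(alive,v0)
Op 8: gossip N3<->N1 -> N3.N0=(suspect,v1) N3.N1=(alive,v0) N3.N2=(alive,v0) N3.N3=(alive,v0) | N1.N0=(suspect,v1) N1.N1=(alive,v0) N1.N2=(alive,v0) N1.N3=(alive,v0)
Op 9: N2 marks N1=dead -> (dead,v1)

Answer: N0=suspect,1 N1=alive,0 N2=alive,0 N3=alive,0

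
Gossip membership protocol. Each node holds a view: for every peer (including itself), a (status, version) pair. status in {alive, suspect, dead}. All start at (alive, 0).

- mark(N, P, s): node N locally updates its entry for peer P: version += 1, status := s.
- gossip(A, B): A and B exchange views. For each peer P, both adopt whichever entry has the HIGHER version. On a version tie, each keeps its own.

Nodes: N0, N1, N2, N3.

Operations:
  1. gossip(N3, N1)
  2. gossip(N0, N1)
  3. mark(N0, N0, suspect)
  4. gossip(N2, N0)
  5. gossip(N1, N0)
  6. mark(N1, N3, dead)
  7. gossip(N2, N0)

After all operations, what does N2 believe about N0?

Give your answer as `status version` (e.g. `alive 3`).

Op 1: gossip N3<->N1 -> N3.N0=(alive,v0) N3.N1=(alive,v0) N3.N2=(alive,v0) N3.N3=(alive,v0) | N1.N0=(alive,v0) N1.N1=(alive,v0) N1.N2=(alive,v0) N1.N3=(alive,v0)
Op 2: gossip N0<->N1 -> N0.N0=(alive,v0) N0.N1=(alive,v0) N0.N2=(alive,v0) N0.N3=(alive,v0) | N1.N0=(alive,v0) N1.N1=(alive,v0) N1.N2=(alive,v0) N1.N3=(alive,v0)
Op 3: N0 marks N0=suspect -> (suspect,v1)
Op 4: gossip N2<->N0 -> N2.N0=(suspect,v1) N2.N1=(alive,v0) N2.N2=(alive,v0) N2.N3=(alive,v0) | N0.N0=(suspect,v1) N0.N1=(alive,v0) N0.N2=(alive,v0) N0.N3=(alive,v0)
Op 5: gossip N1<->N0 -> N1.N0=(suspect,v1) N1.N1=(alive,v0) N1.N2=(alive,v0) N1.N3=(alive,v0) | N0.N0=(suspect,v1) N0.N1=(alive,v0) N0.N2=(alive,v0) N0.N3=(alive,v0)
Op 6: N1 marks N3=dead -> (dead,v1)
Op 7: gossip N2<->N0 -> N2.N0=(suspect,v1) N2.N1=(alive,v0) N2.N2=(alive,v0) N2.N3=(alive,v0) | N0.N0=(suspect,v1) N0.N1=(alive,v0) N0.N2=(alive,v0) N0.N3=(alive,v0)

Answer: suspect 1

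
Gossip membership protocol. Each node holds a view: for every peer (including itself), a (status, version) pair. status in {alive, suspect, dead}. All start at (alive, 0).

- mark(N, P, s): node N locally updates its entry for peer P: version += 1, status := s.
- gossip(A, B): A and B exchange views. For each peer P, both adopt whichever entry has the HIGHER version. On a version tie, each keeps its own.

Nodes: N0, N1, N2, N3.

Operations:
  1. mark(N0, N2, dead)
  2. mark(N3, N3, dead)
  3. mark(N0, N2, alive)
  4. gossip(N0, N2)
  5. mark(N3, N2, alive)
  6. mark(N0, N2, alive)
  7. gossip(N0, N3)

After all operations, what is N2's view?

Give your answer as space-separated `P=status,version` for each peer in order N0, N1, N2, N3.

Op 1: N0 marks N2=dead -> (dead,v1)
Op 2: N3 marks N3=dead -> (dead,v1)
Op 3: N0 marks N2=alive -> (alive,v2)
Op 4: gossip N0<->N2 -> N0.N0=(alive,v0) N0.N1=(alive,v0) N0.N2=(alive,v2) N0.N3=(alive,v0) | N2.N0=(alive,v0) N2.N1=(alive,v0) N2.N2=(alive,v2) N2.N3=(alive,v0)
Op 5: N3 marks N2=alive -> (alive,v1)
Op 6: N0 marks N2=alive -> (alive,v3)
Op 7: gossip N0<->N3 -> N0.N0=(alive,v0) N0.N1=(alive,v0) N0.N2=(alive,v3) N0.N3=(dead,v1) | N3.N0=(alive,v0) N3.N1=(alive,v0) N3.N2=(alive,v3) N3.N3=(dead,v1)

Answer: N0=alive,0 N1=alive,0 N2=alive,2 N3=alive,0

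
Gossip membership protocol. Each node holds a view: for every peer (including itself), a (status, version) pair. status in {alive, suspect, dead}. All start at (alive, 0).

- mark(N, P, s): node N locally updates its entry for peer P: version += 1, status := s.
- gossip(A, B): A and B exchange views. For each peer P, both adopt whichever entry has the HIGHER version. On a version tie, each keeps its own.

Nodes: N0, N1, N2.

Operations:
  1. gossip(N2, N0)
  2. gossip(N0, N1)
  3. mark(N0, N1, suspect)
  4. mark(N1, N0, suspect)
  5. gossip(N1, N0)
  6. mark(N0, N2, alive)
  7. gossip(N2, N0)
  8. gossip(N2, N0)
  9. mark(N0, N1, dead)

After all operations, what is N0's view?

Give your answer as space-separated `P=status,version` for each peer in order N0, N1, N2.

Answer: N0=suspect,1 N1=dead,2 N2=alive,1

Derivation:
Op 1: gossip N2<->N0 -> N2.N0=(alive,v0) N2.N1=(alive,v0) N2.N2=(alive,v0) | N0.N0=(alive,v0) N0.N1=(alive,v0) N0.N2=(alive,v0)
Op 2: gossip N0<->N1 -> N0.N0=(alive,v0) N0.N1=(alive,v0) N0.N2=(alive,v0) | N1.N0=(alive,v0) N1.N1=(alive,v0) N1.N2=(alive,v0)
Op 3: N0 marks N1=suspect -> (suspect,v1)
Op 4: N1 marks N0=suspect -> (suspect,v1)
Op 5: gossip N1<->N0 -> N1.N0=(suspect,v1) N1.N1=(suspect,v1) N1.N2=(alive,v0) | N0.N0=(suspect,v1) N0.N1=(suspect,v1) N0.N2=(alive,v0)
Op 6: N0 marks N2=alive -> (alive,v1)
Op 7: gossip N2<->N0 -> N2.N0=(suspect,v1) N2.N1=(suspect,v1) N2.N2=(alive,v1) | N0.N0=(suspect,v1) N0.N1=(suspect,v1) N0.N2=(alive,v1)
Op 8: gossip N2<->N0 -> N2.N0=(suspect,v1) N2.N1=(suspect,v1) N2.N2=(alive,v1) | N0.N0=(suspect,v1) N0.N1=(suspect,v1) N0.N2=(alive,v1)
Op 9: N0 marks N1=dead -> (dead,v2)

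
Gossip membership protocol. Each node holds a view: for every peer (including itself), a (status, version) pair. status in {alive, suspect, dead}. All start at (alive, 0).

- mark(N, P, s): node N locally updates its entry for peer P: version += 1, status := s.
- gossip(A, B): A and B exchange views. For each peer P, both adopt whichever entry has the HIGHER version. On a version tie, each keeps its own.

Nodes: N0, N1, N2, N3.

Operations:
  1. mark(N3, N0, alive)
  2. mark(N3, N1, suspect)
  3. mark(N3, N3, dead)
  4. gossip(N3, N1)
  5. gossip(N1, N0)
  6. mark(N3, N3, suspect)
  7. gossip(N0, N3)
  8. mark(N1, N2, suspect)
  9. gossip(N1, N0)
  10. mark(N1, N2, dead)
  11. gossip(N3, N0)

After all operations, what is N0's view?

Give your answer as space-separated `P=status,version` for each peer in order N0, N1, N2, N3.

Answer: N0=alive,1 N1=suspect,1 N2=suspect,1 N3=suspect,2

Derivation:
Op 1: N3 marks N0=alive -> (alive,v1)
Op 2: N3 marks N1=suspect -> (suspect,v1)
Op 3: N3 marks N3=dead -> (dead,v1)
Op 4: gossip N3<->N1 -> N3.N0=(alive,v1) N3.N1=(suspect,v1) N3.N2=(alive,v0) N3.N3=(dead,v1) | N1.N0=(alive,v1) N1.N1=(suspect,v1) N1.N2=(alive,v0) N1.N3=(dead,v1)
Op 5: gossip N1<->N0 -> N1.N0=(alive,v1) N1.N1=(suspect,v1) N1.N2=(alive,v0) N1.N3=(dead,v1) | N0.N0=(alive,v1) N0.N1=(suspect,v1) N0.N2=(alive,v0) N0.N3=(dead,v1)
Op 6: N3 marks N3=suspect -> (suspect,v2)
Op 7: gossip N0<->N3 -> N0.N0=(alive,v1) N0.N1=(suspect,v1) N0.N2=(alive,v0) N0.N3=(suspect,v2) | N3.N0=(alive,v1) N3.N1=(suspect,v1) N3.N2=(alive,v0) N3.N3=(suspect,v2)
Op 8: N1 marks N2=suspect -> (suspect,v1)
Op 9: gossip N1<->N0 -> N1.N0=(alive,v1) N1.N1=(suspect,v1) N1.N2=(suspect,v1) N1.N3=(suspect,v2) | N0.N0=(alive,v1) N0.N1=(suspect,v1) N0.N2=(suspect,v1) N0.N3=(suspect,v2)
Op 10: N1 marks N2=dead -> (dead,v2)
Op 11: gossip N3<->N0 -> N3.N0=(alive,v1) N3.N1=(suspect,v1) N3.N2=(suspect,v1) N3.N3=(suspect,v2) | N0.N0=(alive,v1) N0.N1=(suspect,v1) N0.N2=(suspect,v1) N0.N3=(suspect,v2)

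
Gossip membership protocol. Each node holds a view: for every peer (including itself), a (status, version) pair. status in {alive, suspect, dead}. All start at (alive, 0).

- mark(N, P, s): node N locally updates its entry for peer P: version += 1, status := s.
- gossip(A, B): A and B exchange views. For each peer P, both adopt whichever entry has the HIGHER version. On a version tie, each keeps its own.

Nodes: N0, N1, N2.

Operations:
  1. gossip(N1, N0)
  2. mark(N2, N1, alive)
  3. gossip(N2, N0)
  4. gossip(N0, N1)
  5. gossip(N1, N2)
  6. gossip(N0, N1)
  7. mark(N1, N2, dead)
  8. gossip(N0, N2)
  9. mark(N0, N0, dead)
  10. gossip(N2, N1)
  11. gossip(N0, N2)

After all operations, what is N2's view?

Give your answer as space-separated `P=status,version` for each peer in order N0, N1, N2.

Op 1: gossip N1<->N0 -> N1.N0=(alive,v0) N1.N1=(alive,v0) N1.N2=(alive,v0) | N0.N0=(alive,v0) N0.N1=(alive,v0) N0.N2=(alive,v0)
Op 2: N2 marks N1=alive -> (alive,v1)
Op 3: gossip N2<->N0 -> N2.N0=(alive,v0) N2.N1=(alive,v1) N2.N2=(alive,v0) | N0.N0=(alive,v0) N0.N1=(alive,v1) N0.N2=(alive,v0)
Op 4: gossip N0<->N1 -> N0.N0=(alive,v0) N0.N1=(alive,v1) N0.N2=(alive,v0) | N1.N0=(alive,v0) N1.N1=(alive,v1) N1.N2=(alive,v0)
Op 5: gossip N1<->N2 -> N1.N0=(alive,v0) N1.N1=(alive,v1) N1.N2=(alive,v0) | N2.N0=(alive,v0) N2.N1=(alive,v1) N2.N2=(alive,v0)
Op 6: gossip N0<->N1 -> N0.N0=(alive,v0) N0.N1=(alive,v1) N0.N2=(alive,v0) | N1.N0=(alive,v0) N1.N1=(alive,v1) N1.N2=(alive,v0)
Op 7: N1 marks N2=dead -> (dead,v1)
Op 8: gossip N0<->N2 -> N0.N0=(alive,v0) N0.N1=(alive,v1) N0.N2=(alive,v0) | N2.N0=(alive,v0) N2.N1=(alive,v1) N2.N2=(alive,v0)
Op 9: N0 marks N0=dead -> (dead,v1)
Op 10: gossip N2<->N1 -> N2.N0=(alive,v0) N2.N1=(alive,v1) N2.N2=(dead,v1) | N1.N0=(alive,v0) N1.N1=(alive,v1) N1.N2=(dead,v1)
Op 11: gossip N0<->N2 -> N0.N0=(dead,v1) N0.N1=(alive,v1) N0.N2=(dead,v1) | N2.N0=(dead,v1) N2.N1=(alive,v1) N2.N2=(dead,v1)

Answer: N0=dead,1 N1=alive,1 N2=dead,1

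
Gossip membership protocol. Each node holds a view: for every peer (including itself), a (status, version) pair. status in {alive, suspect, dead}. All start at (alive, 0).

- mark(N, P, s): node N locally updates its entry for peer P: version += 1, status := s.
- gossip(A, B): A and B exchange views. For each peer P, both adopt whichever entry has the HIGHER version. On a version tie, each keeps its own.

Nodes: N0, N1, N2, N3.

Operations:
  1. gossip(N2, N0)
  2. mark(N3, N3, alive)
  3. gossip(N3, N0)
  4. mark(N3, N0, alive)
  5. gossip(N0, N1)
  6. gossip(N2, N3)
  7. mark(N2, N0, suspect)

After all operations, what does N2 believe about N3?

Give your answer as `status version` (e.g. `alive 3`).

Op 1: gossip N2<->N0 -> N2.N0=(alive,v0) N2.N1=(alive,v0) N2.N2=(alive,v0) N2.N3=(alive,v0) | N0.N0=(alive,v0) N0.N1=(alive,v0) N0.N2=(alive,v0) N0.N3=(alive,v0)
Op 2: N3 marks N3=alive -> (alive,v1)
Op 3: gossip N3<->N0 -> N3.N0=(alive,v0) N3.N1=(alive,v0) N3.N2=(alive,v0) N3.N3=(alive,v1) | N0.N0=(alive,v0) N0.N1=(alive,v0) N0.N2=(alive,v0) N0.N3=(alive,v1)
Op 4: N3 marks N0=alive -> (alive,v1)
Op 5: gossip N0<->N1 -> N0.N0=(alive,v0) N0.N1=(alive,v0) N0.N2=(alive,v0) N0.N3=(alive,v1) | N1.N0=(alive,v0) N1.N1=(alive,v0) N1.N2=(alive,v0) N1.N3=(alive,v1)
Op 6: gossip N2<->N3 -> N2.N0=(alive,v1) N2.N1=(alive,v0) N2.N2=(alive,v0) N2.N3=(alive,v1) | N3.N0=(alive,v1) N3.N1=(alive,v0) N3.N2=(alive,v0) N3.N3=(alive,v1)
Op 7: N2 marks N0=suspect -> (suspect,v2)

Answer: alive 1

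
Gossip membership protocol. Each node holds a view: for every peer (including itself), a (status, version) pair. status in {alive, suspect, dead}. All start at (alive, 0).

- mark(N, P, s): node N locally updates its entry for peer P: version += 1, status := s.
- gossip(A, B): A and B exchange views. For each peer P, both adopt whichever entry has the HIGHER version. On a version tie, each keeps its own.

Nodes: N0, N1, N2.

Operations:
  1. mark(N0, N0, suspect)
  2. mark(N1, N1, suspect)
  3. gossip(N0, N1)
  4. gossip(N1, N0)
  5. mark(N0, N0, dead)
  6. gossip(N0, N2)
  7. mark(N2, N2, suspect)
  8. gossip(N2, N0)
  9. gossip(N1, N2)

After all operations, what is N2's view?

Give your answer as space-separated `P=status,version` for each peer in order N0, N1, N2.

Answer: N0=dead,2 N1=suspect,1 N2=suspect,1

Derivation:
Op 1: N0 marks N0=suspect -> (suspect,v1)
Op 2: N1 marks N1=suspect -> (suspect,v1)
Op 3: gossip N0<->N1 -> N0.N0=(suspect,v1) N0.N1=(suspect,v1) N0.N2=(alive,v0) | N1.N0=(suspect,v1) N1.N1=(suspect,v1) N1.N2=(alive,v0)
Op 4: gossip N1<->N0 -> N1.N0=(suspect,v1) N1.N1=(suspect,v1) N1.N2=(alive,v0) | N0.N0=(suspect,v1) N0.N1=(suspect,v1) N0.N2=(alive,v0)
Op 5: N0 marks N0=dead -> (dead,v2)
Op 6: gossip N0<->N2 -> N0.N0=(dead,v2) N0.N1=(suspect,v1) N0.N2=(alive,v0) | N2.N0=(dead,v2) N2.N1=(suspect,v1) N2.N2=(alive,v0)
Op 7: N2 marks N2=suspect -> (suspect,v1)
Op 8: gossip N2<->N0 -> N2.N0=(dead,v2) N2.N1=(suspect,v1) N2.N2=(suspect,v1) | N0.N0=(dead,v2) N0.N1=(suspect,v1) N0.N2=(suspect,v1)
Op 9: gossip N1<->N2 -> N1.N0=(dead,v2) N1.N1=(suspect,v1) N1.N2=(suspect,v1) | N2.N0=(dead,v2) N2.N1=(suspect,v1) N2.N2=(suspect,v1)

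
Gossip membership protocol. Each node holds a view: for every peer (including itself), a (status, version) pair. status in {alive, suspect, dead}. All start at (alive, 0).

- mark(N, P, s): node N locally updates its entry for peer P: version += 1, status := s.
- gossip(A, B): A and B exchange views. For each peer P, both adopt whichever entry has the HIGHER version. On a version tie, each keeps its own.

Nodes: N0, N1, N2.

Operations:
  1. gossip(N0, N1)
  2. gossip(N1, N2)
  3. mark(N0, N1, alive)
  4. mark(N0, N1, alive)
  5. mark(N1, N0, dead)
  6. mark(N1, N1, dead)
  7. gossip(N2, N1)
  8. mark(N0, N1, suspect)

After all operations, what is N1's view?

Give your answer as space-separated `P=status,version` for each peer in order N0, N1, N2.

Answer: N0=dead,1 N1=dead,1 N2=alive,0

Derivation:
Op 1: gossip N0<->N1 -> N0.N0=(alive,v0) N0.N1=(alive,v0) N0.N2=(alive,v0) | N1.N0=(alive,v0) N1.N1=(alive,v0) N1.N2=(alive,v0)
Op 2: gossip N1<->N2 -> N1.N0=(alive,v0) N1.N1=(alive,v0) N1.N2=(alive,v0) | N2.N0=(alive,v0) N2.N1=(alive,v0) N2.N2=(alive,v0)
Op 3: N0 marks N1=alive -> (alive,v1)
Op 4: N0 marks N1=alive -> (alive,v2)
Op 5: N1 marks N0=dead -> (dead,v1)
Op 6: N1 marks N1=dead -> (dead,v1)
Op 7: gossip N2<->N1 -> N2.N0=(dead,v1) N2.N1=(dead,v1) N2.N2=(alive,v0) | N1.N0=(dead,v1) N1.N1=(dead,v1) N1.N2=(alive,v0)
Op 8: N0 marks N1=suspect -> (suspect,v3)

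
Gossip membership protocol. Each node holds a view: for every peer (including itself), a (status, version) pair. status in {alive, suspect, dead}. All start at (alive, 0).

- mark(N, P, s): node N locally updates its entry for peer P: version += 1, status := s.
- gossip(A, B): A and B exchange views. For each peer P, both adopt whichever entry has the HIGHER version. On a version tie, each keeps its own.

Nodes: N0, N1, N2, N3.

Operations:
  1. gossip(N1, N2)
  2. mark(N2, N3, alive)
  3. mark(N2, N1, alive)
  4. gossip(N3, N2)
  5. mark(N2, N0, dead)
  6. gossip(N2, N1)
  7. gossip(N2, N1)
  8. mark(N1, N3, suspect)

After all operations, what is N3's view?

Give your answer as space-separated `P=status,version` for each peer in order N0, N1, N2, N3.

Answer: N0=alive,0 N1=alive,1 N2=alive,0 N3=alive,1

Derivation:
Op 1: gossip N1<->N2 -> N1.N0=(alive,v0) N1.N1=(alive,v0) N1.N2=(alive,v0) N1.N3=(alive,v0) | N2.N0=(alive,v0) N2.N1=(alive,v0) N2.N2=(alive,v0) N2.N3=(alive,v0)
Op 2: N2 marks N3=alive -> (alive,v1)
Op 3: N2 marks N1=alive -> (alive,v1)
Op 4: gossip N3<->N2 -> N3.N0=(alive,v0) N3.N1=(alive,v1) N3.N2=(alive,v0) N3.N3=(alive,v1) | N2.N0=(alive,v0) N2.N1=(alive,v1) N2.N2=(alive,v0) N2.N3=(alive,v1)
Op 5: N2 marks N0=dead -> (dead,v1)
Op 6: gossip N2<->N1 -> N2.N0=(dead,v1) N2.N1=(alive,v1) N2.N2=(alive,v0) N2.N3=(alive,v1) | N1.N0=(dead,v1) N1.N1=(alive,v1) N1.N2=(alive,v0) N1.N3=(alive,v1)
Op 7: gossip N2<->N1 -> N2.N0=(dead,v1) N2.N1=(alive,v1) N2.N2=(alive,v0) N2.N3=(alive,v1) | N1.N0=(dead,v1) N1.N1=(alive,v1) N1.N2=(alive,v0) N1.N3=(alive,v1)
Op 8: N1 marks N3=suspect -> (suspect,v2)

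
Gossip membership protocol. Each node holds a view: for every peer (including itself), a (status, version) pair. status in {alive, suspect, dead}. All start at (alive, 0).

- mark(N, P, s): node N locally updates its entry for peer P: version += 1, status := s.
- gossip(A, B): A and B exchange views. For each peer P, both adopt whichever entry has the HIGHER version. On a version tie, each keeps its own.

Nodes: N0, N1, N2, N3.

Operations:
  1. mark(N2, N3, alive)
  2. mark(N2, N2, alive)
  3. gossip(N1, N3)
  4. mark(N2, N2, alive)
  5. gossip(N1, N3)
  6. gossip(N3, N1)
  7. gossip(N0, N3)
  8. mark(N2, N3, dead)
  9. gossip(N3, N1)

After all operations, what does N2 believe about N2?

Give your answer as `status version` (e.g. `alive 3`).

Op 1: N2 marks N3=alive -> (alive,v1)
Op 2: N2 marks N2=alive -> (alive,v1)
Op 3: gossip N1<->N3 -> N1.N0=(alive,v0) N1.N1=(alive,v0) N1.N2=(alive,v0) N1.N3=(alive,v0) | N3.N0=(alive,v0) N3.N1=(alive,v0) N3.N2=(alive,v0) N3.N3=(alive,v0)
Op 4: N2 marks N2=alive -> (alive,v2)
Op 5: gossip N1<->N3 -> N1.N0=(alive,v0) N1.N1=(alive,v0) N1.N2=(alive,v0) N1.N3=(alive,v0) | N3.N0=(alive,v0) N3.N1=(alive,v0) N3.N2=(alive,v0) N3.N3=(alive,v0)
Op 6: gossip N3<->N1 -> N3.N0=(alive,v0) N3.N1=(alive,v0) N3.N2=(alive,v0) N3.N3=(alive,v0) | N1.N0=(alive,v0) N1.N1=(alive,v0) N1.N2=(alive,v0) N1.N3=(alive,v0)
Op 7: gossip N0<->N3 -> N0.N0=(alive,v0) N0.N1=(alive,v0) N0.N2=(alive,v0) N0.N3=(alive,v0) | N3.N0=(alive,v0) N3.N1=(alive,v0) N3.N2=(alive,v0) N3.N3=(alive,v0)
Op 8: N2 marks N3=dead -> (dead,v2)
Op 9: gossip N3<->N1 -> N3.N0=(alive,v0) N3.N1=(alive,v0) N3.N2=(alive,v0) N3.N3=(alive,v0) | N1.N0=(alive,v0) N1.N1=(alive,v0) N1.N2=(alive,v0) N1.N3=(alive,v0)

Answer: alive 2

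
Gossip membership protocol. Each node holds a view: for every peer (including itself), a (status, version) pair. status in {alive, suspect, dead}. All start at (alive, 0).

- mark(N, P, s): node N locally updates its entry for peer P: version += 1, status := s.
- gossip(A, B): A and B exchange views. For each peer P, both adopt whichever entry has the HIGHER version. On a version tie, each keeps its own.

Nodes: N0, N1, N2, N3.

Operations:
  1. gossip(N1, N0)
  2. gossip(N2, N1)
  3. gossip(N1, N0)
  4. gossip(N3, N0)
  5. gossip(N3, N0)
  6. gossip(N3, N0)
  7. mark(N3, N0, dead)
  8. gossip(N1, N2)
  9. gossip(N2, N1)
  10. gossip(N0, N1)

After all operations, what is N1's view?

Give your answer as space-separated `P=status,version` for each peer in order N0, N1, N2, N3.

Op 1: gossip N1<->N0 -> N1.N0=(alive,v0) N1.N1=(alive,v0) N1.N2=(alive,v0) N1.N3=(alive,v0) | N0.N0=(alive,v0) N0.N1=(alive,v0) N0.N2=(alive,v0) N0.N3=(alive,v0)
Op 2: gossip N2<->N1 -> N2.N0=(alive,v0) N2.N1=(alive,v0) N2.N2=(alive,v0) N2.N3=(alive,v0) | N1.N0=(alive,v0) N1.N1=(alive,v0) N1.N2=(alive,v0) N1.N3=(alive,v0)
Op 3: gossip N1<->N0 -> N1.N0=(alive,v0) N1.N1=(alive,v0) N1.N2=(alive,v0) N1.N3=(alive,v0) | N0.N0=(alive,v0) N0.N1=(alive,v0) N0.N2=(alive,v0) N0.N3=(alive,v0)
Op 4: gossip N3<->N0 -> N3.N0=(alive,v0) N3.N1=(alive,v0) N3.N2=(alive,v0) N3.N3=(alive,v0) | N0.N0=(alive,v0) N0.N1=(alive,v0) N0.N2=(alive,v0) N0.N3=(alive,v0)
Op 5: gossip N3<->N0 -> N3.N0=(alive,v0) N3.N1=(alive,v0) N3.N2=(alive,v0) N3.N3=(alive,v0) | N0.N0=(alive,v0) N0.N1=(alive,v0) N0.N2=(alive,v0) N0.N3=(alive,v0)
Op 6: gossip N3<->N0 -> N3.N0=(alive,v0) N3.N1=(alive,v0) N3.N2=(alive,v0) N3.N3=(alive,v0) | N0.N0=(alive,v0) N0.N1=(alive,v0) N0.N2=(alive,v0) N0.N3=(alive,v0)
Op 7: N3 marks N0=dead -> (dead,v1)
Op 8: gossip N1<->N2 -> N1.N0=(alive,v0) N1.N1=(alive,v0) N1.N2=(alive,v0) N1.N3=(alive,v0) | N2.N0=(alive,v0) N2.N1=(alive,v0) N2.N2=(alive,v0) N2.N3=(alive,v0)
Op 9: gossip N2<->N1 -> N2.N0=(alive,v0) N2.N1=(alive,v0) N2.N2=(alive,v0) N2.N3=(alive,v0) | N1.N0=(alive,v0) N1.N1=(alive,v0) N1.N2=(alive,v0) N1.N3=(alive,v0)
Op 10: gossip N0<->N1 -> N0.N0=(alive,v0) N0.N1=(alive,v0) N0.N2=(alive,v0) N0.N3=(alive,v0) | N1.N0=(alive,v0) N1.N1=(alive,v0) N1.N2=(alive,v0) N1.N3=(alive,v0)

Answer: N0=alive,0 N1=alive,0 N2=alive,0 N3=alive,0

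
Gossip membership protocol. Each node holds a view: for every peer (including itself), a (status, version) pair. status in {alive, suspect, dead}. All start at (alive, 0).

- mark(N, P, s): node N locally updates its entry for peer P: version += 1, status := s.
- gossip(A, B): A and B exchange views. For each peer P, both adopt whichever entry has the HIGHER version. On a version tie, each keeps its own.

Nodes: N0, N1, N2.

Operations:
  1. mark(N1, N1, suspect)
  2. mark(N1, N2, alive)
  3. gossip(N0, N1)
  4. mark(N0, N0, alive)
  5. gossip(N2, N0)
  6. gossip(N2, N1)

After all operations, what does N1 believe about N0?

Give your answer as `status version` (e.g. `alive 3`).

Op 1: N1 marks N1=suspect -> (suspect,v1)
Op 2: N1 marks N2=alive -> (alive,v1)
Op 3: gossip N0<->N1 -> N0.N0=(alive,v0) N0.N1=(suspect,v1) N0.N2=(alive,v1) | N1.N0=(alive,v0) N1.N1=(suspect,v1) N1.N2=(alive,v1)
Op 4: N0 marks N0=alive -> (alive,v1)
Op 5: gossip N2<->N0 -> N2.N0=(alive,v1) N2.N1=(suspect,v1) N2.N2=(alive,v1) | N0.N0=(alive,v1) N0.N1=(suspect,v1) N0.N2=(alive,v1)
Op 6: gossip N2<->N1 -> N2.N0=(alive,v1) N2.N1=(suspect,v1) N2.N2=(alive,v1) | N1.N0=(alive,v1) N1.N1=(suspect,v1) N1.N2=(alive,v1)

Answer: alive 1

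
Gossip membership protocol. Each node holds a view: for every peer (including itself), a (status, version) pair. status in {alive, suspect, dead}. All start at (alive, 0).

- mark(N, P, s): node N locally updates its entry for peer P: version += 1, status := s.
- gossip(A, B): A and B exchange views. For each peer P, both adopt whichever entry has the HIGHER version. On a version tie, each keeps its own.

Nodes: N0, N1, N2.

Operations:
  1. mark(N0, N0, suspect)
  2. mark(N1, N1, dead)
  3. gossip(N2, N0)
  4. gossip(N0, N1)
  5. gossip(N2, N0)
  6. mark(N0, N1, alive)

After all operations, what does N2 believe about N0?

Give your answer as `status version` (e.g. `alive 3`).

Op 1: N0 marks N0=suspect -> (suspect,v1)
Op 2: N1 marks N1=dead -> (dead,v1)
Op 3: gossip N2<->N0 -> N2.N0=(suspect,v1) N2.N1=(alive,v0) N2.N2=(alive,v0) | N0.N0=(suspect,v1) N0.N1=(alive,v0) N0.N2=(alive,v0)
Op 4: gossip N0<->N1 -> N0.N0=(suspect,v1) N0.N1=(dead,v1) N0.N2=(alive,v0) | N1.N0=(suspect,v1) N1.N1=(dead,v1) N1.N2=(alive,v0)
Op 5: gossip N2<->N0 -> N2.N0=(suspect,v1) N2.N1=(dead,v1) N2.N2=(alive,v0) | N0.N0=(suspect,v1) N0.N1=(dead,v1) N0.N2=(alive,v0)
Op 6: N0 marks N1=alive -> (alive,v2)

Answer: suspect 1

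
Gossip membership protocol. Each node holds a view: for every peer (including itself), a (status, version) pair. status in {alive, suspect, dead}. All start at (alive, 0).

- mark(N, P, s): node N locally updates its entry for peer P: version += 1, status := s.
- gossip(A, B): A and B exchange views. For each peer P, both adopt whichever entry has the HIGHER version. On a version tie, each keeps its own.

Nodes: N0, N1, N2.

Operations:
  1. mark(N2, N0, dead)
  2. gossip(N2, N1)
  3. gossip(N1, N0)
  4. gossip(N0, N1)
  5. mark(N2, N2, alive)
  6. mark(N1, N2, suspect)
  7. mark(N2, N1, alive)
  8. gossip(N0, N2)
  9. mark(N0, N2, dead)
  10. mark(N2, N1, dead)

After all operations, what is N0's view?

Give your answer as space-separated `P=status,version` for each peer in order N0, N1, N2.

Op 1: N2 marks N0=dead -> (dead,v1)
Op 2: gossip N2<->N1 -> N2.N0=(dead,v1) N2.N1=(alive,v0) N2.N2=(alive,v0) | N1.N0=(dead,v1) N1.N1=(alive,v0) N1.N2=(alive,v0)
Op 3: gossip N1<->N0 -> N1.N0=(dead,v1) N1.N1=(alive,v0) N1.N2=(alive,v0) | N0.N0=(dead,v1) N0.N1=(alive,v0) N0.N2=(alive,v0)
Op 4: gossip N0<->N1 -> N0.N0=(dead,v1) N0.N1=(alive,v0) N0.N2=(alive,v0) | N1.N0=(dead,v1) N1.N1=(alive,v0) N1.N2=(alive,v0)
Op 5: N2 marks N2=alive -> (alive,v1)
Op 6: N1 marks N2=suspect -> (suspect,v1)
Op 7: N2 marks N1=alive -> (alive,v1)
Op 8: gossip N0<->N2 -> N0.N0=(dead,v1) N0.N1=(alive,v1) N0.N2=(alive,v1) | N2.N0=(dead,v1) N2.N1=(alive,v1) N2.N2=(alive,v1)
Op 9: N0 marks N2=dead -> (dead,v2)
Op 10: N2 marks N1=dead -> (dead,v2)

Answer: N0=dead,1 N1=alive,1 N2=dead,2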